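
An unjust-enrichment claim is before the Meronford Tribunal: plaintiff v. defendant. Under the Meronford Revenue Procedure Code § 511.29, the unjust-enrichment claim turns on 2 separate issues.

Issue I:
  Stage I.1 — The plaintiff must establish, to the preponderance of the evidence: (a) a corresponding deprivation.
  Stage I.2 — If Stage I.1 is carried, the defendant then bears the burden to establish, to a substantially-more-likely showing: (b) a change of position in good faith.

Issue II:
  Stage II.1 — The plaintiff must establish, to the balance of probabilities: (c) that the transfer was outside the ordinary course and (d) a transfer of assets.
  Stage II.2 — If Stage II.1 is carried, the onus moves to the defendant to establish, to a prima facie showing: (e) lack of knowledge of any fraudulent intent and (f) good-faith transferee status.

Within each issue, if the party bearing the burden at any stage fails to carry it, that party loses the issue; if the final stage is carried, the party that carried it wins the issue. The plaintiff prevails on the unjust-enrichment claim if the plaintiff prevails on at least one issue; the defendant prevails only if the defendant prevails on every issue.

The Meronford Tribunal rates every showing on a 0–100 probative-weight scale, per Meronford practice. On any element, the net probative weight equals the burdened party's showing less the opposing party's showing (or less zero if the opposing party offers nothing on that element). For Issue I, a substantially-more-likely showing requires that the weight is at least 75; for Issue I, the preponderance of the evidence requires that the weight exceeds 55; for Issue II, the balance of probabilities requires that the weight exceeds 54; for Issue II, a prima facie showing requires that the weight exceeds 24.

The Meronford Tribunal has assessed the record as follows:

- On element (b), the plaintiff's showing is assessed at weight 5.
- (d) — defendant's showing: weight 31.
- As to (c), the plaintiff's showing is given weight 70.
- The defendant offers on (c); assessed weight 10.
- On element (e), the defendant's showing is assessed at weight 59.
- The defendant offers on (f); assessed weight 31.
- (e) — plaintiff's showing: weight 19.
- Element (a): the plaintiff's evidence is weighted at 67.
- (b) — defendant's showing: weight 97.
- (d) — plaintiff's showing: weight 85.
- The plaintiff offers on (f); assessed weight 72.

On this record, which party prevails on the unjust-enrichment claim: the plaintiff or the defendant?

— Issue I —
Stage I.1 — burden on plaintiff; standard: the preponderance of the evidence (weight exceeds 55).
    (a): 67 > 55 [met]
  All elements met. The burden passes to the defendant.
Stage I.2 — burden on defendant; standard: a substantially-more-likely showing (weight is at least 75).
    (b): 97 − 5 = 92 ≥ 75 [met]
  The defendant carries the last stage.
Every stage carried; the defendant prevails on this issue.
— Issue II —
At Stage II.1 the plaintiff must meet the balance of probabilities (weight exceeds 54): on (c) the weight is 70 less the opposing 10 gives net 60, > 54, so (c) meets the standard; on (d) the weight is 85 less the opposing 31 gives net 54, which does not exceed 54, so (d) does not meet the standard.
  The plaintiff does not carry Stage II.1.
So the defendant prevails on this issue.
Per-issue: Issue I → defendant; Issue II → defendant. The plaintiff must prevail on at least one issue; overall, the defendant prevails.

defendant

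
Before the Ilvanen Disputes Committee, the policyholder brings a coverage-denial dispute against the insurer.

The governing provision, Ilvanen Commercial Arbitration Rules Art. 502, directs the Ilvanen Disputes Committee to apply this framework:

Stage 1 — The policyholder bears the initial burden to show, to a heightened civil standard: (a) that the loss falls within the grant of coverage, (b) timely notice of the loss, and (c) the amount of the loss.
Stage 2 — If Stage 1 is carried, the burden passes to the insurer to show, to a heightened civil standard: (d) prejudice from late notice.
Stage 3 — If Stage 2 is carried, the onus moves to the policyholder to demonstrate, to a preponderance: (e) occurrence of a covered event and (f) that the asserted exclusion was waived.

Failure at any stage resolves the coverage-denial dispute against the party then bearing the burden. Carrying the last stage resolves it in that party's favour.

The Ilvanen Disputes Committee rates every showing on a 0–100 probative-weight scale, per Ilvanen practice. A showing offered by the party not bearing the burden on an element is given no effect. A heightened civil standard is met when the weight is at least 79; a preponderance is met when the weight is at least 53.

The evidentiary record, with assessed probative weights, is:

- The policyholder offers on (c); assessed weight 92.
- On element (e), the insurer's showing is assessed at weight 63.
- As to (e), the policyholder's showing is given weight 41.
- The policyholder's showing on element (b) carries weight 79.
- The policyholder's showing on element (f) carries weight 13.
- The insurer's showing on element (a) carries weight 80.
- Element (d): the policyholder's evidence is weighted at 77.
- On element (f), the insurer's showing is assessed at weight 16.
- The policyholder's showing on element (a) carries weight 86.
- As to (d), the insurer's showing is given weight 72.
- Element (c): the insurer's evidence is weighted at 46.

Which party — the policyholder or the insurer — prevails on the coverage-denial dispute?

policyholder

Stage 1 (policyholder, a heightened civil standard, weight is at least 79): (a) 86 (insurer's 80 disregarded) ≥ 79 — meets; (b) 79 ≥ 79 — meets; (c) 92 (insurer's 46 disregarded) ≥ 79 — meets.
  Stage 1 is satisfied; the onus moves to the insurer.
Stage 2 (insurer, a heightened civil standard, weight is at least 79): (d) 72 (policyholder's 77 disregarded) < 79 — fails.
  The insurer does not carry Stage 2.
The policyholder prevails.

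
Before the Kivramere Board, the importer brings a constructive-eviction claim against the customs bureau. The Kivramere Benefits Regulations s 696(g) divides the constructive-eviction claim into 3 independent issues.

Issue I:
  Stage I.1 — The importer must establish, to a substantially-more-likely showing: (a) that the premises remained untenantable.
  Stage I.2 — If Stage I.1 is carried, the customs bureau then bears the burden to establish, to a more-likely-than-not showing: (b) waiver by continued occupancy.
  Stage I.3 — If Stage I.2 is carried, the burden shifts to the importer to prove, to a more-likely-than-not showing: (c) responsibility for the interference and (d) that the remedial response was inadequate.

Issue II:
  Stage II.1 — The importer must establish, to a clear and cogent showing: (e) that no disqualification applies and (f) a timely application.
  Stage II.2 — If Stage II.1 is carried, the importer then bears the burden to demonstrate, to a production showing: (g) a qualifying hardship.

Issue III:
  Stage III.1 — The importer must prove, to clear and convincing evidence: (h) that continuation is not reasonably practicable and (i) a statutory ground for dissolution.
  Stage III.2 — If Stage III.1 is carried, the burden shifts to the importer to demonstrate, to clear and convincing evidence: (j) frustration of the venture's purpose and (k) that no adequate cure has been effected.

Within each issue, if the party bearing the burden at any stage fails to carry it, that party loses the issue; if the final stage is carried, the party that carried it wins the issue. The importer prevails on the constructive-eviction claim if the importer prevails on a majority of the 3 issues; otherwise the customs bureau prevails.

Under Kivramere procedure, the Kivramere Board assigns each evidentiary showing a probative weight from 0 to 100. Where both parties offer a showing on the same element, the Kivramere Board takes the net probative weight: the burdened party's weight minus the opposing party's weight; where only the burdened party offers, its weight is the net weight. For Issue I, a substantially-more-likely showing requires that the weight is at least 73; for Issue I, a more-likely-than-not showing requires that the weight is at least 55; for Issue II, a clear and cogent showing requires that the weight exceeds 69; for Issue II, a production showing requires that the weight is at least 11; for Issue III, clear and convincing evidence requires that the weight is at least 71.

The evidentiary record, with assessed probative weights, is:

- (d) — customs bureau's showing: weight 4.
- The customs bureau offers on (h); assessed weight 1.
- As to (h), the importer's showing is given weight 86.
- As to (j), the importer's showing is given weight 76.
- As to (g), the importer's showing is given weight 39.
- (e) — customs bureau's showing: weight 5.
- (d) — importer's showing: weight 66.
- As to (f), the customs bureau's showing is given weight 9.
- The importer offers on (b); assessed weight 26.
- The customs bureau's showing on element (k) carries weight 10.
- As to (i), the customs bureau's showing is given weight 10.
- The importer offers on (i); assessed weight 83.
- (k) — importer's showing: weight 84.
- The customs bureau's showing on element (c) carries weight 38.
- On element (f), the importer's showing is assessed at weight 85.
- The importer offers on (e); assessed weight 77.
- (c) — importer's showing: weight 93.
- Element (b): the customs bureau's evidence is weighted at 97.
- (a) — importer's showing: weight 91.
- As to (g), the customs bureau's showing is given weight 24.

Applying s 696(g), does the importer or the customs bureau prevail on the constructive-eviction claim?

— Issue I —
Stage I.1 — burden on importer; standard: a substantially-more-likely showing (weight is at least 73).
    (a): 91 ≥ 73 [met]
  Stage I.1 is satisfied; the onus moves to the customs bureau.
Stage I.2 — burden on customs bureau; standard: a more-likely-than-not showing (weight is at least 55).
    (b): 97 − 26 = 71 ≥ 55 [met]
  The customs bureau carries Stage I.2; the importer now bears the burden.
Stage I.3 — burden on importer; standard: a more-likely-than-not showing (weight is at least 55).
    (c): 93 − 38 = 55 ≥ 55 [met]
    (d): 66 − 4 = 62 ≥ 55 [met]
  Stage I.3 carried; the final stage is satisfied.
All stages carried — the importer prevails on this issue.
— Issue II —
Stage II.1 — burden on importer; standard: a clear and cogent showing (weight exceeds 69).
    (e): 77 − 5 = 72 > 69 [met]
    (f): 85 − 9 = 76 > 69 [met]
  All elements met. The importer retains the burden for Stage II.2.
Stage II.2 — burden on importer; standard: a production showing (weight is at least 11).
    (g): 39 − 24 = 15 ≥ 11 [met]
  The importer carries the last stage.
Every stage carried; the importer prevails on this issue.
— Issue III —
Stage III.1 — burden on importer; standard: clear and convincing evidence (weight is at least 71).
    (h): 86 − 1 = 85 ≥ 71 [met]
    (i): 83 − 10 = 73 ≥ 71 [met]
  Stage III.1 carried; the burden remains with the importer.
Stage III.2 — burden on importer; standard: clear and convincing evidence (weight is at least 71).
    (j): 76 ≥ 71 [met]
    (k): 84 − 10 = 74 ≥ 71 [met]
  Stage III.2 carried; the final stage is satisfied.
With every stage satisfied, the importer prevails on this issue.
Per-issue: Issue I → importer; Issue II → importer; Issue III → importer. The importer must prevail on a majority of issues; overall, the importer prevails.

importer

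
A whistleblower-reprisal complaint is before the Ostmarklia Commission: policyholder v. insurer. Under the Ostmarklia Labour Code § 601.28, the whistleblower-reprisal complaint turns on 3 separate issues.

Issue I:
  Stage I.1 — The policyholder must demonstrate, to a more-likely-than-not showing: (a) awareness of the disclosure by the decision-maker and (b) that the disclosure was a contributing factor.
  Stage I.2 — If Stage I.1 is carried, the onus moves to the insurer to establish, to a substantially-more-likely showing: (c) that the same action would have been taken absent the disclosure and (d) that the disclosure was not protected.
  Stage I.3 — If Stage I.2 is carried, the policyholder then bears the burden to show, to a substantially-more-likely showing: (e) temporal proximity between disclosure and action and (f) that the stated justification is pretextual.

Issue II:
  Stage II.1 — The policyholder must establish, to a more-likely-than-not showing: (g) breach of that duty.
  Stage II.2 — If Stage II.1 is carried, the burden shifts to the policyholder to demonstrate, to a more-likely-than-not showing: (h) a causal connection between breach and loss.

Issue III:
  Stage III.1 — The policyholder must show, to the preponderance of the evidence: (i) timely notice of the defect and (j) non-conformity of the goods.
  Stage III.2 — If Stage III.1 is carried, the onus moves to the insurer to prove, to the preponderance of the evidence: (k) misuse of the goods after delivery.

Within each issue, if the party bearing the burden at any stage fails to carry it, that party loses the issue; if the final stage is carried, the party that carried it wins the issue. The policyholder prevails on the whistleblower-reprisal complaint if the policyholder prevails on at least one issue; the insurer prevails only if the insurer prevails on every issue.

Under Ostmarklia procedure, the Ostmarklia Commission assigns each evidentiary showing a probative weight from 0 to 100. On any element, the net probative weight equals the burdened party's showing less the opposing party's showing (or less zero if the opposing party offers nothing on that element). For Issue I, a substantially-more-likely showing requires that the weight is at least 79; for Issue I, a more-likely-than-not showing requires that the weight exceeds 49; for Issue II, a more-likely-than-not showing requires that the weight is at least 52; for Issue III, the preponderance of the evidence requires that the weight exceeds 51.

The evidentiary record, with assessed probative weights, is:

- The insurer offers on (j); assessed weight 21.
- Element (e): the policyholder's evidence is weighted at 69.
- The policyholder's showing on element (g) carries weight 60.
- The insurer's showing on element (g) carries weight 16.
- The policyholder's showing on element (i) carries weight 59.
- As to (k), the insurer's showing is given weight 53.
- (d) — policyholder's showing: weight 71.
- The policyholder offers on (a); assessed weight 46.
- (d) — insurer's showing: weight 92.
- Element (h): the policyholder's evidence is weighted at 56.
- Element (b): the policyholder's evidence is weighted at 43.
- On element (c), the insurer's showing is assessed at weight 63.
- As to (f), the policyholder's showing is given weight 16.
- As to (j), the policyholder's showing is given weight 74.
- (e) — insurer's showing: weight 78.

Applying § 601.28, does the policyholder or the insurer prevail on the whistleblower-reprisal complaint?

— Issue I —
At Stage I.1 the policyholder must meet a more-likely-than-not showing (weight exceeds 49): on (a) the weight is 46, which does not exceed 49, so (a) does not meet the standard; on (b) the weight is 43, ≤ 49, so (b) does not meet the standard.
  The policyholder does not carry Stage I.1.
The insurer prevails on this issue.
— Issue II —
Stage II.1 (policyholder, a more-likely-than-not showing, weight is at least 52): (g) net 60−16=44 < 52 — fails.
  Stage II.1 not carried; the policyholder fails its burden.
The insurer prevails on this issue.
— Issue III —
Stage III.1 — burden on policyholder; standard: the preponderance of the evidence (weight exceeds 51).
    (i): 59 > 51 [met]
    (j): 74 − 21 = 53 > 51 [met]
  Stage III.1 is satisfied; the onus moves to the insurer.
Stage III.2 — burden on insurer; standard: the preponderance of the evidence (weight exceeds 51).
    (k): 53 > 51 [met]
  All elements met at the final stage.
Every stage carried; the insurer prevails on this issue.
Per-issue: Issue I → insurer; Issue II → insurer; Issue III → insurer. The policyholder must prevail on at least one issue; overall, the insurer prevails.

insurer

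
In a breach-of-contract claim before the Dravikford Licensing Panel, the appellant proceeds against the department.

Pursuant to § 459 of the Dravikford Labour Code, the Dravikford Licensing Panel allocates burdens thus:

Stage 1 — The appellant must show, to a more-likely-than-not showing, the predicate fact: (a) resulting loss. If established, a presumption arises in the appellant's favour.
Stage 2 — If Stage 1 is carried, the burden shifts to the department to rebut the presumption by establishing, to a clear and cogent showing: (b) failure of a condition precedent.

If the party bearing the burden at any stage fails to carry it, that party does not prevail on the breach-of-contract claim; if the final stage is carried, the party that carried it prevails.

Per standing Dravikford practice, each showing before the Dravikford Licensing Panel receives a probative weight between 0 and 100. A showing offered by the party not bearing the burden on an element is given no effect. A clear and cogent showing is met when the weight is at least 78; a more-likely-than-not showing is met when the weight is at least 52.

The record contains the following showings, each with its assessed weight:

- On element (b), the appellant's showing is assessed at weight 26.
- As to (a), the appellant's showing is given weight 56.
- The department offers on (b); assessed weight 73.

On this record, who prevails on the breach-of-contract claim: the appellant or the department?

appellant

Stage 1 (appellant, a more-likely-than-not showing, weight is at least 52): (a) 56 ≥ 52 — meets.
  Stage 1 carried; the burden shifts to the department.
Stage 2 (department, a clear and cogent showing, weight is at least 78): (b) 73 (appellant's 26 disregarded) < 78 — fails.
  The department does not carry Stage 2.
So the appellant prevails.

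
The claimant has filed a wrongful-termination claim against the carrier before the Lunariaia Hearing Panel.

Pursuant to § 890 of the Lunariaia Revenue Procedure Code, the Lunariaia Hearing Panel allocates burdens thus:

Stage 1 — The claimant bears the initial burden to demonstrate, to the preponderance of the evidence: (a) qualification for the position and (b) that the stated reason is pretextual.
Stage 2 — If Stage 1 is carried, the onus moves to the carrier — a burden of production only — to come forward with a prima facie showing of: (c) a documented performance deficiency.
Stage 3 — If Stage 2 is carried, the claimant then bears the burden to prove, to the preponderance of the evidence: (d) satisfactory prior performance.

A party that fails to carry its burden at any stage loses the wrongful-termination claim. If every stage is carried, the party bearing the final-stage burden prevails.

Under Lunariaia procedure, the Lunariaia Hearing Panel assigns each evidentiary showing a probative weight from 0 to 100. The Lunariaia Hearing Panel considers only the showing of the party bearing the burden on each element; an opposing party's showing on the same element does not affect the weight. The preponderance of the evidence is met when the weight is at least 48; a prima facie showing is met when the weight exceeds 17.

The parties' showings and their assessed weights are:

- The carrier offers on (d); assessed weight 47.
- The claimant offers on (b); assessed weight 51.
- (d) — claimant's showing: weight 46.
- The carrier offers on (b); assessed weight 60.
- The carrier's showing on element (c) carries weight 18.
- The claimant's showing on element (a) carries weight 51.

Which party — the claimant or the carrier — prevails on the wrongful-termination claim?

carrier

Stage 1 (claimant, the preponderance of the evidence, weight is at least 48): (a) 51 ≥ 48 — meets; (b) 51 (carrier's 60 disregarded) ≥ 48 — meets.
  Stage 1 carried; the burden shifts to the carrier.
Stage 2 (carrier, a prima facie showing, weight exceeds 17): (c) 18 > 17 — meets.
  Stage 2 is satisfied; the onus moves to the claimant.
Stage 3 (claimant, the preponderance of the evidence, weight is at least 48): (d) 46 (carrier's 47 disregarded) < 48 — fails.
  Stage 3 not carried; the claimant fails its burden.
So the carrier prevails.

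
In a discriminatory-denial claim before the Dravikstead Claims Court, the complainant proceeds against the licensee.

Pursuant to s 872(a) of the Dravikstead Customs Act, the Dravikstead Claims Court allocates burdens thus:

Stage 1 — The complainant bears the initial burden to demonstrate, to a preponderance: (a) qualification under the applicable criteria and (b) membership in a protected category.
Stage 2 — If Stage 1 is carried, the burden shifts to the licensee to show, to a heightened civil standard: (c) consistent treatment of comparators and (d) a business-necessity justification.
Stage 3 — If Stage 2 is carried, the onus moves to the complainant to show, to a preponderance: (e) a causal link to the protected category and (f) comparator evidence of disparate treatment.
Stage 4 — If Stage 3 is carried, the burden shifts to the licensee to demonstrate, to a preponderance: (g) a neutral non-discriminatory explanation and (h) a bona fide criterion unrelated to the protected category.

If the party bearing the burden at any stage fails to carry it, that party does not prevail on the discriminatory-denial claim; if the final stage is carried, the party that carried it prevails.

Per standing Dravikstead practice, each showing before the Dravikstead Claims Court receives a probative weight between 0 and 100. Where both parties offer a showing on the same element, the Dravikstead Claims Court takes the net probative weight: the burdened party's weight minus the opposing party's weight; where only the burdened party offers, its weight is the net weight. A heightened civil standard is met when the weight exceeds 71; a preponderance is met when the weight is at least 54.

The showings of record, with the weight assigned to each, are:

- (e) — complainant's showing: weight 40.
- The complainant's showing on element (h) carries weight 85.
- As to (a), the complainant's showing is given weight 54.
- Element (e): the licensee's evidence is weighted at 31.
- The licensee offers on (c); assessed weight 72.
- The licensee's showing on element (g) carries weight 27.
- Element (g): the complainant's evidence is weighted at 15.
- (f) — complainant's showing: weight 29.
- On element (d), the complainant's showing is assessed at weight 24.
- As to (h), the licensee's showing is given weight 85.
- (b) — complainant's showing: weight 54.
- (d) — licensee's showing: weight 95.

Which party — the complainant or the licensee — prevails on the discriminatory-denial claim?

complainant

At Stage 1 the complainant must meet a preponderance (weight is at least 54): on (a) the weight is 54, ≥ 54, so (a) meets the standard; on (b) the weight is 54, which does reach 54, so (b) meets the standard.
  Stage 1 is satisfied; the onus moves to the licensee.
At Stage 2 the licensee must meet a heightened civil standard (weight exceeds 71): on (c) the weight is 72, which does exceed 71, so (c) meets the standard; on (d) the weight is 95 less the opposing 24 gives net 71, which does not exceed 71, so (d) does not meet the standard.
  Stage 2 not carried; the licensee fails its burden.
The analysis ends at Stage 2; the complainant prevails.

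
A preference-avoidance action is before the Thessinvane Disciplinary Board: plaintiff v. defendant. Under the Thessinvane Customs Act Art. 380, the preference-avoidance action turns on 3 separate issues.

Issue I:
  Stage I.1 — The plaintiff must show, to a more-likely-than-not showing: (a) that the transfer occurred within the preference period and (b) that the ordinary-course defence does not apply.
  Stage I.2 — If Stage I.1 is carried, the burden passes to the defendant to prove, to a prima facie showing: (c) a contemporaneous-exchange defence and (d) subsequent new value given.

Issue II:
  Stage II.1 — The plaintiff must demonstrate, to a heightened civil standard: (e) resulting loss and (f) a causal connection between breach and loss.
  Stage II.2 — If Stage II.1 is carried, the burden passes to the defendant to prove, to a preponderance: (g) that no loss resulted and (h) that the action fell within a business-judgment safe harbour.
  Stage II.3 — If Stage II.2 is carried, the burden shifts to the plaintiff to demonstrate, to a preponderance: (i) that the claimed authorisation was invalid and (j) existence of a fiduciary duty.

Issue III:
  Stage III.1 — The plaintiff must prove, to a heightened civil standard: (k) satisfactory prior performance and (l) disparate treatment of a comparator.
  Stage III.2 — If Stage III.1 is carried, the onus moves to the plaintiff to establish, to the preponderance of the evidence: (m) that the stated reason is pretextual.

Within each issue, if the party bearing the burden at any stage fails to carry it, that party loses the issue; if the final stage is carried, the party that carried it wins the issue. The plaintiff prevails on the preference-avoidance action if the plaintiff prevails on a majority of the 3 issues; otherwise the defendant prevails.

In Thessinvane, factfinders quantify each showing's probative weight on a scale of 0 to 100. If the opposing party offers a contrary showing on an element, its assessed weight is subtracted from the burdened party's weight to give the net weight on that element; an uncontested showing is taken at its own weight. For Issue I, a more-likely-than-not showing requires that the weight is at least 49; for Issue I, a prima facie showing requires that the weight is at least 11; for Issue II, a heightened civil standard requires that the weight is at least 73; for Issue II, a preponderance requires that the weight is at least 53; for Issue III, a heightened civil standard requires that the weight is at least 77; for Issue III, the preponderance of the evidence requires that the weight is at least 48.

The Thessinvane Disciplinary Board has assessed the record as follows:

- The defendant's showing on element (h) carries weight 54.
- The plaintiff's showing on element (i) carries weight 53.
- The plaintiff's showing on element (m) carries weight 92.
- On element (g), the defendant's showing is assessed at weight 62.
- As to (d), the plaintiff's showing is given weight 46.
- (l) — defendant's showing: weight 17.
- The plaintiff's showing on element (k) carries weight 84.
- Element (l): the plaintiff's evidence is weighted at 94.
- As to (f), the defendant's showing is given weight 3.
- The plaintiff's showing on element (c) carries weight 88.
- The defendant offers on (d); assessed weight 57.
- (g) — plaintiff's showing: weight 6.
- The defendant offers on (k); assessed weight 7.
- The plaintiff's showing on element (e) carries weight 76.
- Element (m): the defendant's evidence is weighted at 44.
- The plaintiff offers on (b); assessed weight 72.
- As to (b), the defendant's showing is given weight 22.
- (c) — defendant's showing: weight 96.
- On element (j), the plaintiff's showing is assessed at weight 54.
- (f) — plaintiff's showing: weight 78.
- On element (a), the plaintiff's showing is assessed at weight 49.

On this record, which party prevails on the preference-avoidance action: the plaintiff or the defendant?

plaintiff

— Issue I —
Stage I.1 (plaintiff, a more-likely-than-not showing, weight is at least 49): (a) 49 ≥ 49 — meets; (b) net 72−22=50 ≥ 49 — meets.
  The plaintiff carries Stage I.1; the defendant now bears the burden.
Stage I.2 (defendant, a prima facie showing, weight is at least 11): (c) net 96−88=8 < 11 — fails; (d) net 57−46=11 ≥ 11 — meets.
  Stage I.2 not carried; the defendant fails its burden.
The analysis ends at Stage I.2; the plaintiff prevails on this issue.
— Issue II —
Stage II.1 (plaintiff, a heightened civil standard, weight is at least 73): (e) 76 ≥ 73 — meets; (f) net 78−3=75 ≥ 73 — meets.
  Stage II.1 is satisfied; the onus moves to the defendant.
Stage II.2 (defendant, a preponderance, weight is at least 53): (g) net 62−6=56 ≥ 53 — meets; (h) 54 ≥ 53 — meets.
  All elements met. The burden passes to the plaintiff.
Stage II.3 (plaintiff, a preponderance, weight is at least 53): (i) 53 ≥ 53 — meets; (j) 54 ≥ 53 — meets.
  All elements met at the final stage.
With every stage satisfied, the plaintiff prevails on this issue.
— Issue III —
At Stage III.1 the plaintiff must meet a heightened civil standard (weight is at least 77): on (k) the weight is 84 less the opposing 7 gives net 77, ≥ 77, so (k) meets the standard; on (l) the weight is 94 less the opposing 17 gives net 77, ≥ 77, so (l) meets the standard.
  All elements met. The plaintiff retains the burden for Stage III.2.
At Stage III.2 the plaintiff must meet the preponderance of the evidence (weight is at least 48): on (m) the weight is 92 less the opposing 44 gives net 48, ≥ 48, so (m) meets the standard.
  The plaintiff carries the last stage.
All stages carried — the plaintiff prevails on this issue.
Per-issue: Issue I → plaintiff; Issue II → plaintiff; Issue III → plaintiff. The plaintiff must prevail on a majority of issues; overall, the plaintiff prevails.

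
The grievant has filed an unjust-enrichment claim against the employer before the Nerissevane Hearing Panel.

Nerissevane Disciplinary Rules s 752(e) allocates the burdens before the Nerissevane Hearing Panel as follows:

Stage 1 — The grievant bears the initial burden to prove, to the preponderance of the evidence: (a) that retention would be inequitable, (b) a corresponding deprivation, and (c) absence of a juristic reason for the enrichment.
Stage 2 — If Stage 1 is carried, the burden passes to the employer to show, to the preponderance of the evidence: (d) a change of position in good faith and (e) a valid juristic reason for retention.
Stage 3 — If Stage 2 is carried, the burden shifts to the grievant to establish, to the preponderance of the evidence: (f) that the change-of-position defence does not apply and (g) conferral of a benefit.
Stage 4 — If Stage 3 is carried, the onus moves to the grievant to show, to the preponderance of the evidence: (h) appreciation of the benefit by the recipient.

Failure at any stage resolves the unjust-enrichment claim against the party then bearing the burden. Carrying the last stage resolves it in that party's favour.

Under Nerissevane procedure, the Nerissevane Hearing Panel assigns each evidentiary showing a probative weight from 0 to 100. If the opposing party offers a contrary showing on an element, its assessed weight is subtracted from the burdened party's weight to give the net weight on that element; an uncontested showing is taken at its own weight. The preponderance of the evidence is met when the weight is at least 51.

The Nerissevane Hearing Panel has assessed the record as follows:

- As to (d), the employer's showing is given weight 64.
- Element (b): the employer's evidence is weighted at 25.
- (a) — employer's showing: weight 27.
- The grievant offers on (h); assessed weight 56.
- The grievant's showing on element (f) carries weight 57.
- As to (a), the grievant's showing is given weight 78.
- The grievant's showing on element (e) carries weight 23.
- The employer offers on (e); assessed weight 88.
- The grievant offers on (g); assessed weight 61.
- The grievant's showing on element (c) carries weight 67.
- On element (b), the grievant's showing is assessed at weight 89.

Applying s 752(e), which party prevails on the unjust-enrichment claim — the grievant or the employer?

Stage 1 — burden on grievant; standard: the preponderance of the evidence (weight is at least 51).
    (a): 78 − 27 = 51 ≥ 51 [met]
    (b): 89 − 25 = 64 ≥ 51 [met]
    (c): 67 ≥ 51 [met]
  Stage 1 is satisfied; the onus moves to the employer.
Stage 2 — burden on employer; standard: the preponderance of the evidence (weight is at least 51).
    (d): 64 ≥ 51 [met]
    (e): 88 − 23 = 65 ≥ 51 [met]
  Stage 2 carried; the burden shifts to the grievant.
Stage 3 — burden on grievant; standard: the preponderance of the evidence (weight is at least 51).
    (f): 57 ≥ 51 [met]
    (g): 61 ≥ 51 [met]
  All elements met. The grievant retains the burden for Stage 4.
Stage 4 — burden on grievant; standard: the preponderance of the evidence (weight is at least 51).
    (h): 56 ≥ 51 [met]
  Stage 4 carried; the final stage is satisfied.
With every stage satisfied, the grievant prevails.

grievant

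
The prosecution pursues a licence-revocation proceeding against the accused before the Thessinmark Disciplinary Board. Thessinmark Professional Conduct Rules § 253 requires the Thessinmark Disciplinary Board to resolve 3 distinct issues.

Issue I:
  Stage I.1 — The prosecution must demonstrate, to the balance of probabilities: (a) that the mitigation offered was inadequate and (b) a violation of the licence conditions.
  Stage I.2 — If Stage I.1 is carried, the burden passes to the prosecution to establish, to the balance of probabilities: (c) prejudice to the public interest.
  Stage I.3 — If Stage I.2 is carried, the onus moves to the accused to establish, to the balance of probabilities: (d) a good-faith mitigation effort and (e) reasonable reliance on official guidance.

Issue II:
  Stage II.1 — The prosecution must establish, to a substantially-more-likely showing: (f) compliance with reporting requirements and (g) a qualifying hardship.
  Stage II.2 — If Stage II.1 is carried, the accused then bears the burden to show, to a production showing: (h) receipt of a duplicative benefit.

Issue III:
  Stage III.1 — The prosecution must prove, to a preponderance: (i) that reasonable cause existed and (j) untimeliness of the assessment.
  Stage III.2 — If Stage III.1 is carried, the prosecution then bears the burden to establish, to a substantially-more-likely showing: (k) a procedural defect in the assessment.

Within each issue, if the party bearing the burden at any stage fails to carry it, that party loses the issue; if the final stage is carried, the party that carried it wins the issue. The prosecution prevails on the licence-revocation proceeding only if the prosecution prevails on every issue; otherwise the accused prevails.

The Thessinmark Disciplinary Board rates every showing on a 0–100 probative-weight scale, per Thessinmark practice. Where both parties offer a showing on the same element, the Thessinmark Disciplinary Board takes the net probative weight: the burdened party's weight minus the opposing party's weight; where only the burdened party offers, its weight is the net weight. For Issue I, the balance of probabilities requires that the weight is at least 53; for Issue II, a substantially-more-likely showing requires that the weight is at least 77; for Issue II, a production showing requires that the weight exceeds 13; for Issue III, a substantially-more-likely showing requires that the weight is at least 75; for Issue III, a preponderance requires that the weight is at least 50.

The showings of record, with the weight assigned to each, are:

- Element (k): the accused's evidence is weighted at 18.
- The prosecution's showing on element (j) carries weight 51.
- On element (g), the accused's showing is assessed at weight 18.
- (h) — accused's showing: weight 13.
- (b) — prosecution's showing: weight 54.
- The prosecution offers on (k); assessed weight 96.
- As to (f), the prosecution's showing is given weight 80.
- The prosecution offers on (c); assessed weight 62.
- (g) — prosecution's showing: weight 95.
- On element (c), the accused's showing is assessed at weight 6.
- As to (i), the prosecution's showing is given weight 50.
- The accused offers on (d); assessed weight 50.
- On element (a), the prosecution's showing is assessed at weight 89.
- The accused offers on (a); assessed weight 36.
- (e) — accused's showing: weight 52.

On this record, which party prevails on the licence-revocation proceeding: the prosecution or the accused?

— Issue I —
Stage I.1 — burden on prosecution; standard: the balance of probabilities (weight is at least 53).
    (a): 89 − 36 = 53 ≥ 53 [met]
    (b): 54 ≥ 53 [met]
  All elements met. The prosecution retains the burden for Stage I.2.
Stage I.2 — burden on prosecution; standard: the balance of probabilities (weight is at least 53).
    (c): 62 − 6 = 56 ≥ 53 [met]
  Stage I.2 is satisfied; the onus moves to the accused.
Stage I.3 — burden on accused; standard: the balance of probabilities (weight is at least 53).
    (d): 50 < 53 [not met]
    (e): 52 < 53 [not met]
  Not every element is met, so the accused fails to carry Stage I.3.
The analysis ends at Stage I.3; the prosecution prevails on this issue.
— Issue II —
At Stage II.1 the prosecution must meet a substantially-more-likely showing (weight is at least 77): on (f) the weight is 80, which does reach 77, so (f) meets the standard; on (g) the weight is 95 less the opposing 18 gives net 77, ≥ 77, so (g) meets the standard.
  All elements met. The burden passes to the accused.
At Stage II.2 the accused must meet a production showing (weight exceeds 13): on (h) the weight is 13, ≤ 13, so (h) does not meet the standard.
  Not every element is met, so the accused fails to carry Stage II.2.
So the prosecution prevails on this issue.
— Issue III —
At Stage III.1 the prosecution must meet a preponderance (weight is at least 50): on (i) the weight is 50, which does reach 50, so (i) meets the standard; on (j) the weight is 51, which does reach 50, so (j) meets the standard.
  All elements met. The prosecution retains the burden for Stage III.2.
At Stage III.2 the prosecution must meet a substantially-more-likely showing (weight is at least 75): on (k) the weight is 96 less the opposing 18 gives net 78, which does reach 75, so (k) meets the standard.
  Stage III.2 carried; the final stage is satisfied.
Every stage carried; the prosecution prevails on this issue.
Per-issue: Issue I → prosecution; Issue II → prosecution; Issue III → prosecution. The prosecution must prevail on every issue; overall, the prosecution prevails.

prosecution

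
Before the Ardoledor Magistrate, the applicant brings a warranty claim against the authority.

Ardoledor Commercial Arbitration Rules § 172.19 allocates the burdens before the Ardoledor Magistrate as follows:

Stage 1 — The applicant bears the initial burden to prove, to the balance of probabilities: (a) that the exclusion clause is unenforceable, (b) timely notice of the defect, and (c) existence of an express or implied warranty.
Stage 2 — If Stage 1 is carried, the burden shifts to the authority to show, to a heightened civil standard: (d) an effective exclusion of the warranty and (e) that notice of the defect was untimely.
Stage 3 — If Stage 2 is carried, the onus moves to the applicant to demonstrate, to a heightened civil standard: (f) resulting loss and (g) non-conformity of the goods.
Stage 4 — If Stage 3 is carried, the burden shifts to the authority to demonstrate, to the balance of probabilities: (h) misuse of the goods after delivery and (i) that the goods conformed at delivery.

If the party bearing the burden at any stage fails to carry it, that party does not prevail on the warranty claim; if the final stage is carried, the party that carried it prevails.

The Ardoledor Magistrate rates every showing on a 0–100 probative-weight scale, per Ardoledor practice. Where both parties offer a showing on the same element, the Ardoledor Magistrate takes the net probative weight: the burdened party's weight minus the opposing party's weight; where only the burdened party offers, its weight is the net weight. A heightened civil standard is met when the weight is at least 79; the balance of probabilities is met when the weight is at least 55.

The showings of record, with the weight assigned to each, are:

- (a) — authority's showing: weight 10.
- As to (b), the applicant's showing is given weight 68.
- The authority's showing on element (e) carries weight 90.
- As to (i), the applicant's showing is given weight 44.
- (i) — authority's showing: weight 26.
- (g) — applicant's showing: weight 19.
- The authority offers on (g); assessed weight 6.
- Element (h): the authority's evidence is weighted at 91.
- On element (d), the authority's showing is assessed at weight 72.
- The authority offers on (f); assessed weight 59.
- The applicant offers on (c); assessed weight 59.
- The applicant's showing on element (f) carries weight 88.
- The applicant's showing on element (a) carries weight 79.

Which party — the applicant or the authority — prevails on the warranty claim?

At Stage 1 the applicant must meet the balance of probabilities (weight is at least 55): on (a) the weight is 79 less the opposing 10 gives net 69, which does reach 55, so (a) meets the standard; on (b) the weight is 68, which does reach 55, so (b) meets the standard; on (c) the weight is 59, which does reach 55, so (c) meets the standard.
  Stage 1 is satisfied; the onus moves to the authority.
At Stage 2 the authority must meet a heightened civil standard (weight is at least 79): on (d) the weight is 72, which does not reach 79, so (d) does not meet the standard; on (e) the weight is 90, ≥ 79, so (e) meets the standard.
  Stage 2 not carried; the authority fails its burden.
The applicant prevails.

applicant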